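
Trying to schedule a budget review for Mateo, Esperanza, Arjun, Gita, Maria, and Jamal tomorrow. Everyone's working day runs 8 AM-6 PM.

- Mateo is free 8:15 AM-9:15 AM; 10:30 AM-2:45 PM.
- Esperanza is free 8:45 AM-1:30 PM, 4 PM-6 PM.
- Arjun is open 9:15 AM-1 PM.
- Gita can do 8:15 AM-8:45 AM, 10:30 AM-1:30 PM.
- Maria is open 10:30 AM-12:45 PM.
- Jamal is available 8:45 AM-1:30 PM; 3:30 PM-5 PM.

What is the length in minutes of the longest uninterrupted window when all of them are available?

Mateo ∩ Esperanza: 08:45-09:15, 10:30-13:30.
Mateo ∩ Esperanza ∩ Arjun: 10:30-13:00.
Mateo ∩ Esperanza ∩ Arjun ∩ Gita: 10:30-13:00.
Mateo ∩ Esperanza ∩ Arjun ∩ Gita ∩ Maria: 10:30-12:45.
Mateo ∩ Esperanza ∩ Arjun ∩ Gita ∩ Maria ∩ Jamal: 10:30-12:45.
The longest is 10:30-12:45 at 135 minutes.

135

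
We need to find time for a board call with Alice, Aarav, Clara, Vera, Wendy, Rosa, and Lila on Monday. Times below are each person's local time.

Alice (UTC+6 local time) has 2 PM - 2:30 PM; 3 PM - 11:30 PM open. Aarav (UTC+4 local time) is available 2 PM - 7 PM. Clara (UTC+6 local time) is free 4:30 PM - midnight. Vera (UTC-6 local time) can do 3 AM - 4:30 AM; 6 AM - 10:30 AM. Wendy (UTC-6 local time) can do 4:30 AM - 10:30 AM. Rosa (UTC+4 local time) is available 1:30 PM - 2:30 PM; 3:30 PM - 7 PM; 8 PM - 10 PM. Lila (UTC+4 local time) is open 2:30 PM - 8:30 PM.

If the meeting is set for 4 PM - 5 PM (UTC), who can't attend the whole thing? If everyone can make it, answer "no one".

Aarav, Lila, Vera, Wendy

Alice in UTC: 08:00-08:30, 09:00-17:30 (subtract 6h to convert from UTC+6).
Aarav in UTC: 10:00-15:00 (subtract 4h to convert from UTC+4).
Clara in UTC: 10:30-18:00 (subtract 6h to convert from UTC+6).
Vera in UTC: 09:00-10:30, 12:00-16:30 (add 6h to convert from UTC-6).
Wendy in UTC: 10:30-16:30 (add 6h to convert from UTC-6).
Rosa in UTC: 09:30-10:30, 11:30-15:00, 16:00-18:00 (subtract 4h to convert from UTC+4).
Lila in UTC: 10:30-16:30 (subtract 4h to convert from UTC+4).
Alice: free for 16:00-17:00. Aarav: not fully free for 16:00-17:00. Clara: free for 16:00-17:00. Vera: not fully free for 16:00-17:00. Wendy: not fully free for 16:00-17:00. Rosa: free for 16:00-17:00. Lila: not fully free for 16:00-17:00.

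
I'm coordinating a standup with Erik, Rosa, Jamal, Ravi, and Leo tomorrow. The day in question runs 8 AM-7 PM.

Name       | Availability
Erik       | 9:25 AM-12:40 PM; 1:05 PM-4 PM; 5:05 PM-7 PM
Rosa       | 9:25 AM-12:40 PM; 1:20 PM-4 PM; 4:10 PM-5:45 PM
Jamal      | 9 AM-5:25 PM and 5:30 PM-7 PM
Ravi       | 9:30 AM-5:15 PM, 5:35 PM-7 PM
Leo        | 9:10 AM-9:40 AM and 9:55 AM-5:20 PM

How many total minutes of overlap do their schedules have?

345

Erik ∩ Rosa: 09:25-12:40, 13:20-16:00, 17:05-17:45.
Erik ∩ Rosa ∩ Jamal: 09:25-12:40, 13:20-16:00, 17:05-17:25, 17:30-17:45.
Erik ∩ Rosa ∩ Jamal ∩ Ravi: 09:30-12:40, 13:20-16:00, 17:05-17:15, 17:35-17:45.
Erik ∩ Rosa ∩ Jamal ∩ Ravi ∩ Leo: 09:30-09:40, 09:55-12:40, 13:20-16:00, 17:05-17:15.
So the common availability across everyone is 09:30-09:40, 09:55-12:40, 13:20-16:00, 17:05-17:15.
Summing the common windows: 10 + 165 + 160 + 10 = 345 minutes.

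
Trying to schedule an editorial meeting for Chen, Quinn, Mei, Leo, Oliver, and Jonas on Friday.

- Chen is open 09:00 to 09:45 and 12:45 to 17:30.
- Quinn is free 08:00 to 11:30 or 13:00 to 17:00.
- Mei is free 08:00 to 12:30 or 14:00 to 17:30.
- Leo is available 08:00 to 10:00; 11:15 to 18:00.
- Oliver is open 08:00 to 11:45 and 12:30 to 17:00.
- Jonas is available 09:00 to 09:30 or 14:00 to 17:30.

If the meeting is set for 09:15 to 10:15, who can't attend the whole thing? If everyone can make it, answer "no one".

Chen, Jonas, Leo

Chen: not fully free for 09:15-10:15. Quinn: free for 09:15-10:15. Mei: free for 09:15-10:15. Leo: not fully free for 09:15-10:15. Oliver: free for 09:15-10:15. Jonas: not fully free for 09:15-10:15.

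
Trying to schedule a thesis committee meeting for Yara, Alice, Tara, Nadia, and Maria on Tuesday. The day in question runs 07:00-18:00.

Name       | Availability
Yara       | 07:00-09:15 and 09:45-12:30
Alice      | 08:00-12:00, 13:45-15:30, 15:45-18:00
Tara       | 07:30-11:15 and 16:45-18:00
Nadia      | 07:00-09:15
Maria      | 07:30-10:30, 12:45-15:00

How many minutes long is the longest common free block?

75

Yara ∩ Alice: 08:00-09:15, 09:45-12:00.
Yara ∩ Alice ∩ Tara: 08:00-09:15, 09:45-11:15.
Yara ∩ Alice ∩ Tara ∩ Nadia: 08:00-09:15.
Yara ∩ Alice ∩ Tara ∩ Nadia ∩ Maria: 08:00-09:15.
The longest is 08:00-09:15 at 75 minutes.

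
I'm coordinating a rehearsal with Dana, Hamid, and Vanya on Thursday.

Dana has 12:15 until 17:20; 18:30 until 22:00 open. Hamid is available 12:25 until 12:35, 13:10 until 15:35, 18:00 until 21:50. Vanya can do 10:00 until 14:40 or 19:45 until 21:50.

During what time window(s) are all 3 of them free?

12:25-12:35, 13:10-14:40, 19:45-21:50

Dana ∩ Hamid: 12:25-12:35, 13:10-15:35, 18:30-21:50.
Dana ∩ Hamid ∩ Vanya: 12:25-12:35, 13:10-14:40, 19:45-21:50.
Those are the intersection windows.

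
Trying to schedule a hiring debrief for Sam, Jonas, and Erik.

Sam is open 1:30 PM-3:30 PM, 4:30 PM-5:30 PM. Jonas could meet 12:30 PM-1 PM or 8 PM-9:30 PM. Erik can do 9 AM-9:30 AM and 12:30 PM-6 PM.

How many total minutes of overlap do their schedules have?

Sam ∩ Jonas: ∅.
Sam ∩ Jonas ∩ Erik: ∅.
There is no time when everyone is free.
There is no common window, so the total is 0 minutes.

0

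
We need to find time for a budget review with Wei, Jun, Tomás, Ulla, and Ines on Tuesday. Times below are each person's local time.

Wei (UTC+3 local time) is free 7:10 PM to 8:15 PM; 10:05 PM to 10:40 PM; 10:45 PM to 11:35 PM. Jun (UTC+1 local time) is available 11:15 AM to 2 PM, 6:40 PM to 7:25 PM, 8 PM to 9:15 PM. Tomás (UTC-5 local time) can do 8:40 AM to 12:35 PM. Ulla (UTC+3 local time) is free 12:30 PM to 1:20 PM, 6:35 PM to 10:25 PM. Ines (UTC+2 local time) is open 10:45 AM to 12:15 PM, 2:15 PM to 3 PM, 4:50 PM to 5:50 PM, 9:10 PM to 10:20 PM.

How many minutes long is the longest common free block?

0

Wei in UTC: 16:10-17:15, 19:05-19:40, 19:45-20:35 (subtract 3h to convert from UTC+3).
Jun in UTC: 10:15-13:00, 17:40-18:25, 19:00-20:15 (subtract 1h to convert from UTC+1).
Tomás in UTC: 13:40-17:35 (add 5h to convert from UTC-5).
Ulla in UTC: 09:30-10:20, 15:35-19:25 (subtract 3h to convert from UTC+3).
Ines in UTC: 08:45-10:15, 12:15-13:00, 14:50-15:50, 19:10-20:20 (subtract 2h to convert from UTC+2).
Wei ∩ Jun: 19:05-19:40, 19:45-20:15.
Wei ∩ Jun ∩ Tomás: ∅.
Wei ∩ Jun ∩ Tomás ∩ Ulla: ∅.
Wei ∩ Jun ∩ Tomás ∩ Ulla ∩ Ines: ∅.
There is no time when everyone is free.
No common window exists, so the longest block is 0 minutes.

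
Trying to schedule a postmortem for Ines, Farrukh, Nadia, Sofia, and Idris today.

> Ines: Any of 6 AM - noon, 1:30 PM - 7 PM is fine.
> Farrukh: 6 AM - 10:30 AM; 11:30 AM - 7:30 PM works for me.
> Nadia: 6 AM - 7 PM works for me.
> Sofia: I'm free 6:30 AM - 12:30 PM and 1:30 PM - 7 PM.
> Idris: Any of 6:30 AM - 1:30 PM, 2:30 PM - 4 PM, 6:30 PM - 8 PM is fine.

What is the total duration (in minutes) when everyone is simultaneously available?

390

Ines ∩ Farrukh: 06:00-10:30, 11:30-12:00, 13:30-19:00.
Ines ∩ Farrukh ∩ Nadia: 06:00-10:30, 11:30-12:00, 13:30-19:00.
Ines ∩ Farrukh ∩ Nadia ∩ Sofia: 06:30-10:30, 11:30-12:00, 13:30-19:00.
Ines ∩ Farrukh ∩ Nadia ∩ Sofia ∩ Idris: 06:30-10:30, 11:30-12:00, 14:30-16:00, 18:30-19:00.
Summing the common windows: 240 + 30 + 90 + 30 = 390 minutes.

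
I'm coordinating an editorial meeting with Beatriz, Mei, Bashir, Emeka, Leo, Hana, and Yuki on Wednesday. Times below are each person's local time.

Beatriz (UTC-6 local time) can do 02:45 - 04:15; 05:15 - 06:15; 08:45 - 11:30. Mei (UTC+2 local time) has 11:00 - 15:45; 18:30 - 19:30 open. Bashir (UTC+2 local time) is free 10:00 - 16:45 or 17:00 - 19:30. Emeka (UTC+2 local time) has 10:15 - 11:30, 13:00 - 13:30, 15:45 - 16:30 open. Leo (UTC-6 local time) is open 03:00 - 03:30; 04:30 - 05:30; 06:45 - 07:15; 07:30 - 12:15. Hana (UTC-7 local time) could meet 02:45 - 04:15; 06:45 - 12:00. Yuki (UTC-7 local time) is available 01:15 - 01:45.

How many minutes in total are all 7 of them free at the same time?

0

Beatriz in UTC: 08:45-10:15, 11:15-12:15, 14:45-17:30 (add 6h to convert from UTC-6).
Mei in UTC: 09:00-13:45, 16:30-17:30 (subtract 2h to convert from UTC+2).
Bashir in UTC: 08:00-14:45, 15:00-17:30 (subtract 2h to convert from UTC+2).
Emeka in UTC: 08:15-09:30, 11:00-11:30, 13:45-14:30 (subtract 2h to convert from UTC+2).
Leo in UTC: 09:00-09:30, 10:30-11:30, 12:45-13:15, 13:30-18:15 (add 6h to convert from UTC-6).
Hana in UTC: 09:45-11:15, 13:45-19:00 (add 7h to convert from UTC-7).
Yuki in UTC: 08:15-08:45 (add 7h to convert from UTC-7).
Beatriz ∩ Mei: 09:00-10:15, 11:15-12:15, 16:30-17:30.
Beatriz ∩ Mei ∩ Bashir: 09:00-10:15, 11:15-12:15, 16:30-17:30.
Beatriz ∩ Mei ∩ Bashir ∩ Emeka: 09:00-09:30, 11:15-11:30.
Beatriz ∩ Mei ∩ Bashir ∩ Emeka ∩ Leo: 09:00-09:30, 11:15-11:30.
Beatriz ∩ Mei ∩ Bashir ∩ Emeka ∩ Leo ∩ Hana: ∅.
Beatriz ∩ Mei ∩ Bashir ∩ Emeka ∩ Leo ∩ Hana ∩ Yuki: ∅.
There is no time when everyone is free.
There is no common window, so the total is 0 minutes.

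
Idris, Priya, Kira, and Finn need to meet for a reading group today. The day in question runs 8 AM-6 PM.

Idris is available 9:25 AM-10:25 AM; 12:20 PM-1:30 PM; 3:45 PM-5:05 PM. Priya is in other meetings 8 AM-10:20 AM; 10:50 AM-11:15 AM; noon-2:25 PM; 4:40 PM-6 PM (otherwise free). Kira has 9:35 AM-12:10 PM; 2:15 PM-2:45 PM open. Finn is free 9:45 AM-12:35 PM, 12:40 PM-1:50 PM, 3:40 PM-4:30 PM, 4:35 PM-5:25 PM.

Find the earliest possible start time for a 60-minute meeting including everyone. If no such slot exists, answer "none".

none

Idris free: 09:25-10:25, 12:20-13:30, 15:45-17:05.
Priya free: 10:20-10:50, 11:15-12:00, 14:25-16:40 (invert busy blocks within the working day).
Kira free: 09:35-12:10, 14:15-14:45.
Finn free: 09:45-12:35, 12:40-13:50, 15:40-16:30, 16:35-17:25.
Idris ∩ Priya: 10:20-10:25, 15:45-16:40.
Idris ∩ Priya ∩ Kira: 10:20-10:25.
Idris ∩ Priya ∩ Kira ∩ Finn: 10:20-10:25.
So the common availability across everyone is 10:20-10:25.
No common window is at least 60 minutes long.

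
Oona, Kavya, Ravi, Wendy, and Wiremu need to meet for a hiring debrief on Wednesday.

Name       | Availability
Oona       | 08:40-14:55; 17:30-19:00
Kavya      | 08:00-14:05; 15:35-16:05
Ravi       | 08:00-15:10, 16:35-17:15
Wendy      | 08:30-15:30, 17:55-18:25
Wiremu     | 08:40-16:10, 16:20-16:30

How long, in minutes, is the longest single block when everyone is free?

Oona ∩ Kavya: 08:40-14:05.
Oona ∩ Kavya ∩ Ravi: 08:40-14:05.
Oona ∩ Kavya ∩ Ravi ∩ Wendy: 08:40-14:05.
Oona ∩ Kavya ∩ Ravi ∩ Wendy ∩ Wiremu: 08:40-14:05.
So the common availability across everyone is 08:40-14:05.
The longest is 08:40-14:05 at 325 minutes.

325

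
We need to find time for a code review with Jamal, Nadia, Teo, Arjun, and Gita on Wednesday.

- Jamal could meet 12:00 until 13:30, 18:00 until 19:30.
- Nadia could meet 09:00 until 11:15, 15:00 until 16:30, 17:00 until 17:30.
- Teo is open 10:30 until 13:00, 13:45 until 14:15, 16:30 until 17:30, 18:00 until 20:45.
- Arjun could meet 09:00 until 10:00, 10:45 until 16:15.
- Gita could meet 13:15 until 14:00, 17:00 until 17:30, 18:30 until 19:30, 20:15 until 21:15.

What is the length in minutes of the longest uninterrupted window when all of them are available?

0

Jamal ∩ Nadia: ∅.
Jamal ∩ Nadia ∩ Teo: ∅.
Jamal ∩ Nadia ∩ Teo ∩ Arjun: ∅.
Jamal ∩ Nadia ∩ Teo ∩ Arjun ∩ Gita: ∅.
There is no time when everyone is free.
No common window exists, so the longest block is 0 minutes.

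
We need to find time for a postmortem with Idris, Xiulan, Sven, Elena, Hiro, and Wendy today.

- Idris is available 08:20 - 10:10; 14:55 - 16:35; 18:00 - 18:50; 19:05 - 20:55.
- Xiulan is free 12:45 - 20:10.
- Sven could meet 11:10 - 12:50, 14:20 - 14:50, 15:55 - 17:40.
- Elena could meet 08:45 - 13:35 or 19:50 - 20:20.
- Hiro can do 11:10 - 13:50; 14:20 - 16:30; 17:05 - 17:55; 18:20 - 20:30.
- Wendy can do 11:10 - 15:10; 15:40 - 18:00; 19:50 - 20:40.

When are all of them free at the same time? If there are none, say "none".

none

Idris ∩ Xiulan: 14:55-16:35, 18:00-18:50, 19:05-20:10.
Idris ∩ Xiulan ∩ Sven: 15:55-16:35.
Idris ∩ Xiulan ∩ Sven ∩ Elena: ∅.
Idris ∩ Xiulan ∩ Sven ∩ Elena ∩ Hiro: ∅.
Idris ∩ Xiulan ∩ Sven ∩ Elena ∩ Hiro ∩ Wendy: ∅.
There is no time when everyone is free.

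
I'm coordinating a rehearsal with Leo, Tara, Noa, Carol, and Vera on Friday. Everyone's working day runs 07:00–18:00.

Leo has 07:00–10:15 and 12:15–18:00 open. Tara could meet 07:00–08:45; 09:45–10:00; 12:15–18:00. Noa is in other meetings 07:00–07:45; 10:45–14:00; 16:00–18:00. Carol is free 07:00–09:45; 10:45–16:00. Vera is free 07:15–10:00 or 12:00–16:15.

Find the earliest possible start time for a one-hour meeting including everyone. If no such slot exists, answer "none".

Leo free: 07:00-10:15, 12:15-18:00.
Tara free: 07:00-08:45, 09:45-10:00, 12:15-18:00.
Noa free: 07:45-10:45, 14:00-16:00 (invert busy blocks within the working day).
Carol free: 07:00-09:45, 10:45-16:00.
Vera free: 07:15-10:00, 12:00-16:15.
Leo ∩ Tara: 07:00-08:45, 09:45-10:00, 12:15-18:00.
Leo ∩ Tara ∩ Noa: 07:45-08:45, 09:45-10:00, 14:00-16:00.
Leo ∩ Tara ∩ Noa ∩ Carol: 07:45-08:45, 14:00-16:00.
Leo ∩ Tara ∩ Noa ∩ Carol ∩ Vera: 07:45-08:45, 14:00-16:00.
So the common availability across everyone is 07:45-08:45, 14:00-16:00.
The first common window of at least 60 minutes is 07:45-08:45, so the earliest start is 07:45.

07:45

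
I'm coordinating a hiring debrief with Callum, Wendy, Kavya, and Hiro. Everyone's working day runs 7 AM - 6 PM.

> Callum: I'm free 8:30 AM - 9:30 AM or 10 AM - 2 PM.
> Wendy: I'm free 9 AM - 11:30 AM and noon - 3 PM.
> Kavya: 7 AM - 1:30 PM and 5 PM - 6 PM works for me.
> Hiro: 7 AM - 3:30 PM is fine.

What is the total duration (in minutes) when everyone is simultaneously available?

Callum ∩ Wendy: 09:00-09:30, 10:00-11:30, 12:00-14:00.
Callum ∩ Wendy ∩ Kavya: 09:00-09:30, 10:00-11:30, 12:00-13:30.
Callum ∩ Wendy ∩ Kavya ∩ Hiro: 09:00-09:30, 10:00-11:30, 12:00-13:30.
Summing the common windows: 30 + 90 + 90 = 210 minutes.

210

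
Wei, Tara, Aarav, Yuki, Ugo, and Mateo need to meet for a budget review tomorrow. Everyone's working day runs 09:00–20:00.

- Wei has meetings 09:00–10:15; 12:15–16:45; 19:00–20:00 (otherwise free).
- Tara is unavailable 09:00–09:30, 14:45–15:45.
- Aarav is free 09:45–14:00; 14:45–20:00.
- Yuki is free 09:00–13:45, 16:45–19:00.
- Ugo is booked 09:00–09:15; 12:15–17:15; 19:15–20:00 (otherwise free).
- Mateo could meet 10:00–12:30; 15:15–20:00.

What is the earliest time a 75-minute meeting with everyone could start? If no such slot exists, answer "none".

Wei free: 10:15-12:15, 16:45-19:00 (invert busy blocks within the working day).
Tara free: 09:30-14:45, 15:45-20:00 (invert busy blocks within the working day).
Aarav free: 09:45-14:00, 14:45-20:00.
Yuki free: 09:00-13:45, 16:45-19:00.
Ugo free: 09:15-12:15, 17:15-19:15 (invert busy blocks within the working day).
Mateo free: 10:00-12:30, 15:15-20:00.
Wei ∩ Tara: 10:15-12:15, 16:45-19:00.
Wei ∩ Tara ∩ Aarav: 10:15-12:15, 16:45-19:00.
Wei ∩ Tara ∩ Aarav ∩ Yuki: 10:15-12:15, 16:45-19:00.
Wei ∩ Tara ∩ Aarav ∩ Yuki ∩ Ugo: 10:15-12:15, 17:15-19:00.
Wei ∩ Tara ∩ Aarav ∩ Yuki ∩ Ugo ∩ Mateo: 10:15-12:15, 17:15-19:00.
So the common availability across everyone is 10:15-12:15, 17:15-19:00.
The first common window of at least 75 minutes is 10:15-12:15, so the earliest start is 10:15.

10:15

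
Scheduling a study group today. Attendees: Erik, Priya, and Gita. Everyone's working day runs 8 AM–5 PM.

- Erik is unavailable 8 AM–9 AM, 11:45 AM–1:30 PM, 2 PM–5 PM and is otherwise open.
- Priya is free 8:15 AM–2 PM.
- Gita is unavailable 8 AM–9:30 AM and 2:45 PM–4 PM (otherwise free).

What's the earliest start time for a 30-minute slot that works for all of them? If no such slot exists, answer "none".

09:30

Erik free: 09:00-11:45, 13:30-14:00 (invert busy blocks within the working day).
Priya free: 08:15-14:00.
Gita free: 09:30-14:45, 16:00-17:00 (invert busy blocks within the working day).
Erik ∩ Priya: 09:00-11:45, 13:30-14:00.
Erik ∩ Priya ∩ Gita: 09:30-11:45, 13:30-14:00.
Those are the intersection windows.
The first common window of at least 30 minutes is 09:30-11:45, so the earliest start is 09:30.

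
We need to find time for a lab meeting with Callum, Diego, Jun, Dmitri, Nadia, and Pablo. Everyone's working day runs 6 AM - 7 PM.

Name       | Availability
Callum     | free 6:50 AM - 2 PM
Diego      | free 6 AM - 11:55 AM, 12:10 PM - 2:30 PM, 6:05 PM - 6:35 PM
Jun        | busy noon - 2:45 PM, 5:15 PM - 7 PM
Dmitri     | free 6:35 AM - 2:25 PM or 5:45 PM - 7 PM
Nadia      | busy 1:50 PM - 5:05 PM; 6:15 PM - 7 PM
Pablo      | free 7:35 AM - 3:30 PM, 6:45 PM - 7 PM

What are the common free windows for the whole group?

07:35-11:55

Callum free: 06:50-14:00.
Diego free: 06:00-11:55, 12:10-14:30, 18:05-18:35.
Jun free: 06:00-12:00, 14:45-17:15 (invert busy blocks within the working day).
Dmitri free: 06:35-14:25, 17:45-19:00.
Nadia free: 06:00-13:50, 17:05-18:15 (invert busy blocks within the working day).
Pablo free: 07:35-15:30, 18:45-19:00.
Callum ∩ Diego: 06:50-11:55, 12:10-14:00.
Callum ∩ Diego ∩ Jun: 06:50-11:55.
Callum ∩ Diego ∩ Jun ∩ Dmitri: 06:50-11:55.
Callum ∩ Diego ∩ Jun ∩ Dmitri ∩ Nadia: 06:50-11:55.
Callum ∩ Diego ∩ Jun ∩ Dmitri ∩ Nadia ∩ Pablo: 07:35-11:55.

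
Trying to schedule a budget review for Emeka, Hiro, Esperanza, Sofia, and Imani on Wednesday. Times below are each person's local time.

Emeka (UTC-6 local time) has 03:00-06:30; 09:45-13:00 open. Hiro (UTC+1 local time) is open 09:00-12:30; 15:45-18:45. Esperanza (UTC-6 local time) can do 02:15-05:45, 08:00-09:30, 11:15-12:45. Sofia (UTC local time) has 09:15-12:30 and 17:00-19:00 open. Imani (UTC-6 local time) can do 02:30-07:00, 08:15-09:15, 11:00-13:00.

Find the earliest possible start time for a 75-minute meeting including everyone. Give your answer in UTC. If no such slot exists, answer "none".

Emeka in UTC: 09:00-12:30, 15:45-19:00 (add 6h to convert from UTC-6).
Hiro in UTC: 08:00-11:30, 14:45-17:45 (subtract 1h to convert from UTC+1).
Esperanza in UTC: 08:15-11:45, 14:00-15:30, 17:15-18:45 (add 6h to convert from UTC-6).
Sofia in UTC: 09:15-12:30, 17:00-19:00.
Imani in UTC: 08:30-13:00, 14:15-15:15, 17:00-19:00 (add 6h to convert from UTC-6).
Emeka ∩ Hiro: 09:00-11:30, 15:45-17:45.
Emeka ∩ Hiro ∩ Esperanza: 09:00-11:30, 17:15-17:45.
Emeka ∩ Hiro ∩ Esperanza ∩ Sofia: 09:15-11:30, 17:15-17:45.
Emeka ∩ Hiro ∩ Esperanza ∩ Sofia ∩ Imani: 09:15-11:30, 17:15-17:45.
The first common window of at least 75 minutes is 09:15-11:30, so the earliest start is 09:15.

09:15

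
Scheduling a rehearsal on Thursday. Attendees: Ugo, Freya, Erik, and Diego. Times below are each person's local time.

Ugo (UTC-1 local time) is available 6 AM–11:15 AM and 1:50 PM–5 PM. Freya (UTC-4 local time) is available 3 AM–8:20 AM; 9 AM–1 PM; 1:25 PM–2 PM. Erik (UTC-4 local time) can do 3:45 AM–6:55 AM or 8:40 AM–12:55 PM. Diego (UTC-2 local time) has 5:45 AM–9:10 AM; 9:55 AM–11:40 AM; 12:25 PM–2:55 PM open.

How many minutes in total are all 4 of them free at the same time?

315

Ugo in UTC: 07:00-12:15, 14:50-18:00 (add 1h to convert from UTC-1).
Freya in UTC: 07:00-12:20, 13:00-17:00, 17:25-18:00 (add 4h to convert from UTC-4).
Erik in UTC: 07:45-10:55, 12:40-16:55 (add 4h to convert from UTC-4).
Diego in UTC: 07:45-11:10, 11:55-13:40, 14:25-16:55 (add 2h to convert from UTC-2).
Ugo ∩ Freya: 07:00-12:15, 14:50-17:00, 17:25-18:00.
Ugo ∩ Freya ∩ Erik: 07:45-10:55, 14:50-16:55.
Ugo ∩ Freya ∩ Erik ∩ Diego: 07:45-10:55, 14:50-16:55.
So the common availability across everyone is 07:45-10:55, 14:50-16:55.
Summing the common windows: 190 + 125 = 315 minutes.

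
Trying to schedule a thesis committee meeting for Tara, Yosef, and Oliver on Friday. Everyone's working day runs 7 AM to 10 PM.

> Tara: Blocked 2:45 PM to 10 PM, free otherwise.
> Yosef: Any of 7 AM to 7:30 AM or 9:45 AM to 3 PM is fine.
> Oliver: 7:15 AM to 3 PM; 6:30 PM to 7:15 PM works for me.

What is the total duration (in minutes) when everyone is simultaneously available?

Tara free: 07:00-14:45 (invert busy blocks within the working day).
Yosef free: 07:00-07:30, 09:45-15:00.
Oliver free: 07:15-15:00, 18:30-19:15.
Tara ∩ Yosef: 07:00-07:30, 09:45-14:45.
Tara ∩ Yosef ∩ Oliver: 07:15-07:30, 09:45-14:45.
Summing the common windows: 15 + 300 = 315 minutes.

315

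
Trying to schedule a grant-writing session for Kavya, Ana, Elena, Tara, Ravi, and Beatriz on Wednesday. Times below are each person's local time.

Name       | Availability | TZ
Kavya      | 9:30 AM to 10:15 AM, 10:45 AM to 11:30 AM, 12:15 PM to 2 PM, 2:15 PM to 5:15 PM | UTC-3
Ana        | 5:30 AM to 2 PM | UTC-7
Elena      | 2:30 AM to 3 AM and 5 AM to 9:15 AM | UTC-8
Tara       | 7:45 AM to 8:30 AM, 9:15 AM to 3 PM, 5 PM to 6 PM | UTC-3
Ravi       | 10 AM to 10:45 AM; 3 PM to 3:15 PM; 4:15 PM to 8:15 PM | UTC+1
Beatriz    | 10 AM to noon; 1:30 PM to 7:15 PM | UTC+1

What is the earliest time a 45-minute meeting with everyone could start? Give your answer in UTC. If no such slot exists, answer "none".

Kavya in UTC: 12:30-13:15, 13:45-14:30, 15:15-17:00, 17:15-20:15 (add 3h to convert from UTC-3).
Ana in UTC: 12:30-21:00 (add 7h to convert from UTC-7).
Elena in UTC: 10:30-11:00, 13:00-17:15 (add 8h to convert from UTC-8).
Tara in UTC: 10:45-11:30, 12:15-18:00, 20:00-21:00 (add 3h to convert from UTC-3).
Ravi in UTC: 09:00-09:45, 14:00-14:15, 15:15-19:15 (subtract 1h to convert from UTC+1).
Beatriz in UTC: 09:00-11:00, 12:30-18:15 (subtract 1h to convert from UTC+1).
Kavya ∩ Ana: 12:30-13:15, 13:45-14:30, 15:15-17:00, 17:15-20:15.
Kavya ∩ Ana ∩ Elena: 13:00-13:15, 13:45-14:30, 15:15-17:00.
Kavya ∩ Ana ∩ Elena ∩ Tara: 13:00-13:15, 13:45-14:30, 15:15-17:00.
Kavya ∩ Ana ∩ Elena ∩ Tara ∩ Ravi: 14:00-14:15, 15:15-17:00.
Kavya ∩ Ana ∩ Elena ∩ Tara ∩ Ravi ∩ Beatriz: 14:00-14:15, 15:15-17:00.
The first common window of at least 45 minutes is 15:15-17:00, so the earliest start is 15:15.

15:15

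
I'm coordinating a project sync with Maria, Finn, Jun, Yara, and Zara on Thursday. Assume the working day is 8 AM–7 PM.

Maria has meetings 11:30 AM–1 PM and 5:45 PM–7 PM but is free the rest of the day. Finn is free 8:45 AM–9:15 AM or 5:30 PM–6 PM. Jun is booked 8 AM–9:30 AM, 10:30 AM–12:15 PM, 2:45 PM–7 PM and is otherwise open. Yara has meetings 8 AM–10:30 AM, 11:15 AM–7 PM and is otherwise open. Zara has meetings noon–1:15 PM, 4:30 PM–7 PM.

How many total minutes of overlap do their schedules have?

Maria free: 08:00-11:30, 13:00-17:45 (invert busy blocks within the working day).
Finn free: 08:45-09:15, 17:30-18:00.
Jun free: 09:30-10:30, 12:15-14:45 (invert busy blocks within the working day).
Yara free: 10:30-11:15 (invert busy blocks within the working day).
Zara free: 08:00-12:00, 13:15-16:30 (invert busy blocks within the working day).
Maria ∩ Finn: 08:45-09:15, 17:30-17:45.
Maria ∩ Finn ∩ Jun: ∅.
Maria ∩ Finn ∩ Jun ∩ Yara: ∅.
Maria ∩ Finn ∩ Jun ∩ Yara ∩ Zara: ∅.
There is no time when everyone is free.
There is no common window, so the total is 0 minutes.

0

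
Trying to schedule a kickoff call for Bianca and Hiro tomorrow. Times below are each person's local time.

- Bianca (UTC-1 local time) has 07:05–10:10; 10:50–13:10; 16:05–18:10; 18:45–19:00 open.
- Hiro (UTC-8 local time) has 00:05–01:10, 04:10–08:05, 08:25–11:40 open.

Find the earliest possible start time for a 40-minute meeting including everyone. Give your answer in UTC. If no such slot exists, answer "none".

08:05

Bianca in UTC: 08:05-11:10, 11:50-14:10, 17:05-19:10, 19:45-20:00 (add 1h to convert from UTC-1).
Hiro in UTC: 08:05-09:10, 12:10-16:05, 16:25-19:40 (add 8h to convert from UTC-8).
Bianca ∩ Hiro: 08:05-09:10, 12:10-14:10, 17:05-19:10.
The first common window of at least 40 minutes is 08:05-09:10, so the earliest start is 08:05.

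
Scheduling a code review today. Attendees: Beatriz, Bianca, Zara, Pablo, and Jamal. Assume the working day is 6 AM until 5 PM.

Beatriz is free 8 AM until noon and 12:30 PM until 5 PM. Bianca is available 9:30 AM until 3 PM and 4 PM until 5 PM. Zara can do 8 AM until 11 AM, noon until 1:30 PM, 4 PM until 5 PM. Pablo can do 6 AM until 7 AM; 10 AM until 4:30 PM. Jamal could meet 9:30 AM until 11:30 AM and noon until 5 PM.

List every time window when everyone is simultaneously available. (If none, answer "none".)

10:00-11:00, 12:30-13:30, 16:00-16:30

Beatriz ∩ Bianca: 09:30-12:00, 12:30-15:00, 16:00-17:00.
Beatriz ∩ Bianca ∩ Zara: 09:30-11:00, 12:30-13:30, 16:00-17:00.
Beatriz ∩ Bianca ∩ Zara ∩ Pablo: 10:00-11:00, 12:30-13:30, 16:00-16:30.
Beatriz ∩ Bianca ∩ Zara ∩ Pablo ∩ Jamal: 10:00-11:00, 12:30-13:30, 16:00-16:30.
So the common availability across everyone is 10:00-11:00, 12:30-13:30, 16:00-16:30.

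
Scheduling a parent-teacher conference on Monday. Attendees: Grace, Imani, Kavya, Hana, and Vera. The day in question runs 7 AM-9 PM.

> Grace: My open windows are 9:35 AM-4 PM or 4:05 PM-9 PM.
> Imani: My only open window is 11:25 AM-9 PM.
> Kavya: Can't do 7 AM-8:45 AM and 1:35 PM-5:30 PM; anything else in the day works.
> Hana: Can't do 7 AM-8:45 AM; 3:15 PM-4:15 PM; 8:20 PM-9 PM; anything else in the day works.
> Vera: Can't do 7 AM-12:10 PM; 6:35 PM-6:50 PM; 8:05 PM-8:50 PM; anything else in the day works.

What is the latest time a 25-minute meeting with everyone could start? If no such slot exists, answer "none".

19:40

Grace free: 09:35-16:00, 16:05-21:00.
Imani free: 11:25-21:00.
Kavya free: 08:45-13:35, 17:30-21:00 (invert busy blocks within the working day).
Hana free: 08:45-15:15, 16:15-20:20 (invert busy blocks within the working day).
Vera free: 12:10-18:35, 18:50-20:05, 20:50-21:00 (invert busy blocks within the working day).
Grace ∩ Imani: 11:25-16:00, 16:05-21:00.
Grace ∩ Imani ∩ Kavya: 11:25-13:35, 17:30-21:00.
Grace ∩ Imani ∩ Kavya ∩ Hana: 11:25-13:35, 17:30-20:20.
Grace ∩ Imani ∩ Kavya ∩ Hana ∩ Vera: 12:10-13:35, 17:30-18:35, 18:50-20:05.
The last common window of at least 25 minutes is 18:50-20:05; a 25-minute meeting can start as late as 19:40 and still end by 20:05.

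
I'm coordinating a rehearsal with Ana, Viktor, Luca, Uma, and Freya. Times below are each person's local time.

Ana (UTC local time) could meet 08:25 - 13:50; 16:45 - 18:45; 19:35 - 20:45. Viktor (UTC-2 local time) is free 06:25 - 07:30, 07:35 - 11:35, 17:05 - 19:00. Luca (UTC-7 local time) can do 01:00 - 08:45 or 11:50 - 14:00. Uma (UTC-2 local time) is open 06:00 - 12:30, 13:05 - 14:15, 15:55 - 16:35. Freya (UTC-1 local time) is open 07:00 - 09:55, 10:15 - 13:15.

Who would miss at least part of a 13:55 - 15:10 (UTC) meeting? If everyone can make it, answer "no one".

Ana in UTC: 08:25-13:50, 16:45-18:45, 19:35-20:45.
Viktor in UTC: 08:25-09:30, 09:35-13:35, 19:05-21:00 (add 2h to convert from UTC-2).
Luca in UTC: 08:00-15:45, 18:50-21:00 (add 7h to convert from UTC-7).
Uma in UTC: 08:00-14:30, 15:05-16:15, 17:55-18:35 (add 2h to convert from UTC-2).
Freya in UTC: 08:00-10:55, 11:15-14:15 (add 1h to convert from UTC-1).
Ana: not fully free for 13:55-15:10. Viktor: not fully free for 13:55-15:10. Luca: free for 13:55-15:10. Uma: not fully free for 13:55-15:10. Freya: not fully free for 13:55-15:10.

Ana, Freya, Uma, Viktor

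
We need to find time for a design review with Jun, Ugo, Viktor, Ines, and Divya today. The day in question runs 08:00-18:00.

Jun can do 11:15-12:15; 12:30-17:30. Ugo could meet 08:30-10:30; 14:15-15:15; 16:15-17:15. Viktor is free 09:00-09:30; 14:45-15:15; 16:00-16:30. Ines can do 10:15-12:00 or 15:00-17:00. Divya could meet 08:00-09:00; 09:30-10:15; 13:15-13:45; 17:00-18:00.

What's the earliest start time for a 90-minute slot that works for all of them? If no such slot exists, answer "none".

Jun ∩ Ugo: 14:15-15:15, 16:15-17:15.
Jun ∩ Ugo ∩ Viktor: 14:45-15:15, 16:15-16:30.
Jun ∩ Ugo ∩ Viktor ∩ Ines: 15:00-15:15, 16:15-16:30.
Jun ∩ Ugo ∩ Viktor ∩ Ines ∩ Divya: ∅.
There is no time when everyone is free.
No common window is at least 90 minutes long.

none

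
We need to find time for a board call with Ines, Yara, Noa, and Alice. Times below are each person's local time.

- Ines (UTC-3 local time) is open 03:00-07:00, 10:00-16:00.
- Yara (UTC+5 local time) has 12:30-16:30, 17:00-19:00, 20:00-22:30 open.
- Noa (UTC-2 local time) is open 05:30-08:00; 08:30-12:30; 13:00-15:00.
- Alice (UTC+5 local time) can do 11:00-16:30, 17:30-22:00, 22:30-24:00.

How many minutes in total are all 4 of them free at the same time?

330

Ines in UTC: 06:00-10:00, 13:00-19:00 (add 3h to convert from UTC-3).
Yara in UTC: 07:30-11:30, 12:00-14:00, 15:00-17:30 (subtract 5h to convert from UTC+5).
Noa in UTC: 07:30-10:00, 10:30-14:30, 15:00-17:00 (add 2h to convert from UTC-2).
Alice in UTC: 06:00-11:30, 12:30-17:00, 17:30-19:00 (subtract 5h to convert from UTC+5).
Ines ∩ Yara: 07:30-10:00, 13:00-14:00, 15:00-17:30.
Ines ∩ Yara ∩ Noa: 07:30-10:00, 13:00-14:00, 15:00-17:00.
Ines ∩ Yara ∩ Noa ∩ Alice: 07:30-10:00, 13:00-14:00, 15:00-17:00.
So the common availability across everyone is 07:30-10:00, 13:00-14:00, 15:00-17:00.
Summing the common windows: 150 + 60 + 120 = 330 minutes.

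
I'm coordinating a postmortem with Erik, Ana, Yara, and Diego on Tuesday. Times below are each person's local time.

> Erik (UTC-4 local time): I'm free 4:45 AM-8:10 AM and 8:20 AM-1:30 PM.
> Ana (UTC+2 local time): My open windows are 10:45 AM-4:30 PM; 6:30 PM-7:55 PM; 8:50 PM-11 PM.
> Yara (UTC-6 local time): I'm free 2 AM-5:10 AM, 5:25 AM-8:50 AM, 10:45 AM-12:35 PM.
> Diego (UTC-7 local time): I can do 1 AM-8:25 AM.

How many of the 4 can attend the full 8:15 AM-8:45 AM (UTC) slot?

Erik in UTC: 08:45-12:10, 12:20-17:30 (add 4h to convert from UTC-4).
Ana in UTC: 08:45-14:30, 16:30-17:55, 18:50-21:00 (subtract 2h to convert from UTC+2).
Yara in UTC: 08:00-11:10, 11:25-14:50, 16:45-18:35 (add 6h to convert from UTC-6).
Diego in UTC: 08:00-15:25 (add 7h to convert from UTC-7).
Yara and Diego can make the full 08:15-08:45 slot — that's 2.

2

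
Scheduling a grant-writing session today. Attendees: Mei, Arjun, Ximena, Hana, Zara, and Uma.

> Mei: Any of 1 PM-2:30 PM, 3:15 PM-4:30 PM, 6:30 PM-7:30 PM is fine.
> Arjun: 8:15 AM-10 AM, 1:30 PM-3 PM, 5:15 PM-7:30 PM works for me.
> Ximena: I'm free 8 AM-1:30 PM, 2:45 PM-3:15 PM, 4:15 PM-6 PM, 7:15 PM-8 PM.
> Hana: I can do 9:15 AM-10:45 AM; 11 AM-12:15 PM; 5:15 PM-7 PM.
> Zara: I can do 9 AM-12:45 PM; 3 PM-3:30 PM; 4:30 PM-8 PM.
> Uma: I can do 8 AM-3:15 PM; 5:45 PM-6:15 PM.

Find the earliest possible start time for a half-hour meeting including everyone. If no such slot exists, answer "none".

Mei ∩ Arjun: 13:30-14:30, 18:30-19:30.
Mei ∩ Arjun ∩ Ximena: 19:15-19:30.
Mei ∩ Arjun ∩ Ximena ∩ Hana: ∅.
Mei ∩ Arjun ∩ Ximena ∩ Hana ∩ Zara: ∅.
Mei ∩ Arjun ∩ Ximena ∩ Hana ∩ Zara ∩ Uma: ∅.
There is no time when everyone is free.
No common window is at least 30 minutes long.

none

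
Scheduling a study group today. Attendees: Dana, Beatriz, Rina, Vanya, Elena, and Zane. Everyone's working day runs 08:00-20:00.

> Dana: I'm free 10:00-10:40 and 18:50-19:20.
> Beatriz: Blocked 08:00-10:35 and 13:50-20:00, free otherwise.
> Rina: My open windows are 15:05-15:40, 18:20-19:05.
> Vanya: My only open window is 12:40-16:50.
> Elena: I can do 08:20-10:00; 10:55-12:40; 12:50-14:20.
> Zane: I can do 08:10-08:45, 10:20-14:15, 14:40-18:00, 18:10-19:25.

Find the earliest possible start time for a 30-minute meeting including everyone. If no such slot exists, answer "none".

none

Dana free: 10:00-10:40, 18:50-19:20.
Beatriz free: 10:35-13:50 (invert busy blocks within the working day).
Rina free: 15:05-15:40, 18:20-19:05.
Vanya free: 12:40-16:50.
Elena free: 08:20-10:00, 10:55-12:40, 12:50-14:20.
Zane free: 08:10-08:45, 10:20-14:15, 14:40-18:00, 18:10-19:25.
Dana ∩ Beatriz: 10:35-10:40.
Dana ∩ Beatriz ∩ Rina: ∅.
Dana ∩ Beatriz ∩ Rina ∩ Vanya: ∅.
Dana ∩ Beatriz ∩ Rina ∩ Vanya ∩ Elena: ∅.
Dana ∩ Beatriz ∩ Rina ∩ Vanya ∩ Elena ∩ Zane: ∅.
There is no time when everyone is free.
No common window is at least 30 minutes long.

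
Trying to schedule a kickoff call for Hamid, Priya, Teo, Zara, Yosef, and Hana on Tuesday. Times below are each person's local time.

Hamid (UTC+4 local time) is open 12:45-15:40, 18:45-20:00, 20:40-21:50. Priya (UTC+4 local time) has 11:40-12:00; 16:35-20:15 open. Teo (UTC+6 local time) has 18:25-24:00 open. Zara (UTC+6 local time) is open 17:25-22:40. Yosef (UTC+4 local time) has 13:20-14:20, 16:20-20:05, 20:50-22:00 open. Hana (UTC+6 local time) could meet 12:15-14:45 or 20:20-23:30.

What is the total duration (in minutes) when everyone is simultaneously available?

75

Hamid in UTC: 08:45-11:40, 14:45-16:00, 16:40-17:50 (subtract 4h to convert from UTC+4).
Priya in UTC: 07:40-08:00, 12:35-16:15 (subtract 4h to convert from UTC+4).
Teo in UTC: 12:25-18:00 (subtract 6h to convert from UTC+6).
Zara in UTC: 11:25-16:40 (subtract 6h to convert from UTC+6).
Yosef in UTC: 09:20-10:20, 12:20-16:05, 16:50-18:00 (subtract 4h to convert from UTC+4).
Hana in UTC: 06:15-08:45, 14:20-17:30 (subtract 6h to convert from UTC+6).
Hamid ∩ Priya: 14:45-16:00.
Hamid ∩ Priya ∩ Teo: 14:45-16:00.
Hamid ∩ Priya ∩ Teo ∩ Zara: 14:45-16:00.
Hamid ∩ Priya ∩ Teo ∩ Zara ∩ Yosef: 14:45-16:00.
Hamid ∩ Priya ∩ Teo ∩ Zara ∩ Yosef ∩ Hana: 14:45-16:00.
That's a single block of 75 minutes.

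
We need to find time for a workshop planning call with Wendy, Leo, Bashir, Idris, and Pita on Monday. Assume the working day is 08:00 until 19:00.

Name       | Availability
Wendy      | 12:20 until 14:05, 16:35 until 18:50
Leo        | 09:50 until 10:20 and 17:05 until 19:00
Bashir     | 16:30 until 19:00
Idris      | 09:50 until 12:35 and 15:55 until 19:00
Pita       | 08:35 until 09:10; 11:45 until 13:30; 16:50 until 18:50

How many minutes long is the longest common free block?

Wendy ∩ Leo: 17:05-18:50.
Wendy ∩ Leo ∩ Bashir: 17:05-18:50.
Wendy ∩ Leo ∩ Bashir ∩ Idris: 17:05-18:50.
Wendy ∩ Leo ∩ Bashir ∩ Idris ∩ Pita: 17:05-18:50.
The longest is 17:05-18:50 at 105 minutes.

105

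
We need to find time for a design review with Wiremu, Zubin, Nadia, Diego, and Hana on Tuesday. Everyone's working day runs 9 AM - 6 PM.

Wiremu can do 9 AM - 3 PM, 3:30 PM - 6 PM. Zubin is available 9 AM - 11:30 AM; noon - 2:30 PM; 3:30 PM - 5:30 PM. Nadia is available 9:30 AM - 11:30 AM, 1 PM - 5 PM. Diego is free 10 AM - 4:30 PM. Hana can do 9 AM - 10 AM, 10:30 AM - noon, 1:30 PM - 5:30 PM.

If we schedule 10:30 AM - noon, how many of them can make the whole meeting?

3

Wiremu, Diego, and Hana can make the full 10:30-12:00 slot — that's 3.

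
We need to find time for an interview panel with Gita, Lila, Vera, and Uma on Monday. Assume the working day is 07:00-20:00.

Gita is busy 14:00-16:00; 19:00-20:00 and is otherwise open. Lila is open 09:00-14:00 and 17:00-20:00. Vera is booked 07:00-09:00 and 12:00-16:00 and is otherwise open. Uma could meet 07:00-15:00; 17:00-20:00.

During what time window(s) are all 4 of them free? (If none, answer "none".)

09:00-12:00, 17:00-19:00

Gita free: 07:00-14:00, 16:00-19:00 (invert busy blocks within the working day).
Lila free: 09:00-14:00, 17:00-20:00.
Vera free: 09:00-12:00, 16:00-20:00 (invert busy blocks within the working day).
Uma free: 07:00-15:00, 17:00-20:00.
Gita ∩ Lila: 09:00-14:00, 17:00-19:00.
Gita ∩ Lila ∩ Vera: 09:00-12:00, 17:00-19:00.
Gita ∩ Lila ∩ Vera ∩ Uma: 09:00-12:00, 17:00-19:00.
Those are the intersection windows.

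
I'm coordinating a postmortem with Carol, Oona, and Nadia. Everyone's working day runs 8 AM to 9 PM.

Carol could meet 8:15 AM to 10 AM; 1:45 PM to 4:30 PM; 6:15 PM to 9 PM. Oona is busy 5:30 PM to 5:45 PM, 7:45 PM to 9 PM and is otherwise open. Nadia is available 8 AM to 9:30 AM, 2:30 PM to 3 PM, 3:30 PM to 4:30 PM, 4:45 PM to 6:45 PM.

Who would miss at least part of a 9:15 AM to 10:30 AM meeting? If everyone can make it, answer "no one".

Carol, Nadia

Carol free: 08:15-10:00, 13:45-16:30, 18:15-21:00.
Oona free: 08:00-17:30, 17:45-19:45 (invert busy blocks within the working day).
Nadia free: 08:00-09:30, 14:30-15:00, 15:30-16:30, 16:45-18:45.
Carol: not fully free for 09:15-10:30. Oona: free for 09:15-10:30. Nadia: not fully free for 09:15-10:30.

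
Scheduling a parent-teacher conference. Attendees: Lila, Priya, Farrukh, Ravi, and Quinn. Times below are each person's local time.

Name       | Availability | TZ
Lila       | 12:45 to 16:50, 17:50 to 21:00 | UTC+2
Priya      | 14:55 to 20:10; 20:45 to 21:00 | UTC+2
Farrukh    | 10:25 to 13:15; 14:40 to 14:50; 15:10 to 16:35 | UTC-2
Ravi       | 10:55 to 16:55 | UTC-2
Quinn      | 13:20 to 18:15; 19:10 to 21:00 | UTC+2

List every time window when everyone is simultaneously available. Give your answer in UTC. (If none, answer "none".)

Lila in UTC: 10:45-14:50, 15:50-19:00 (subtract 2h to convert from UTC+2).
Priya in UTC: 12:55-18:10, 18:45-19:00 (subtract 2h to convert from UTC+2).
Farrukh in UTC: 12:25-15:15, 16:40-16:50, 17:10-18:35 (add 2h to convert from UTC-2).
Ravi in UTC: 12:55-18:55 (add 2h to convert from UTC-2).
Quinn in UTC: 11:20-16:15, 17:10-19:00 (subtract 2h to convert from UTC+2).
Lila ∩ Priya: 12:55-14:50, 15:50-18:10, 18:45-19:00.
Lila ∩ Priya ∩ Farrukh: 12:55-14:50, 16:40-16:50, 17:10-18:10.
Lila ∩ Priya ∩ Farrukh ∩ Ravi: 12:55-14:50, 16:40-16:50, 17:10-18:10.
Lila ∩ Priya ∩ Farrukh ∩ Ravi ∩ Quinn: 12:55-14:50, 17:10-18:10.

12:55-14:50, 17:10-18:10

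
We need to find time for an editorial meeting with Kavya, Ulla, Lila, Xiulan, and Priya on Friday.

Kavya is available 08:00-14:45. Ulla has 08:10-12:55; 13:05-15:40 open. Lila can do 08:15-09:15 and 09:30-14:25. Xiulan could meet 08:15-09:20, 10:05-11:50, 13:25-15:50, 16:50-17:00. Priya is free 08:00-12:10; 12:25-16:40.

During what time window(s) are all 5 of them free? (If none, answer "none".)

08:15-09:15, 10:05-11:50, 13:25-14:25

Kavya ∩ Ulla: 08:10-12:55, 13:05-14:45.
Kavya ∩ Ulla ∩ Lila: 08:15-09:15, 09:30-12:55, 13:05-14:25.
Kavya ∩ Ulla ∩ Lila ∩ Xiulan: 08:15-09:15, 10:05-11:50, 13:25-14:25.
Kavya ∩ Ulla ∩ Lila ∩ Xiulan ∩ Priya: 08:15-09:15, 10:05-11:50, 13:25-14:25.
Those are the intersection windows.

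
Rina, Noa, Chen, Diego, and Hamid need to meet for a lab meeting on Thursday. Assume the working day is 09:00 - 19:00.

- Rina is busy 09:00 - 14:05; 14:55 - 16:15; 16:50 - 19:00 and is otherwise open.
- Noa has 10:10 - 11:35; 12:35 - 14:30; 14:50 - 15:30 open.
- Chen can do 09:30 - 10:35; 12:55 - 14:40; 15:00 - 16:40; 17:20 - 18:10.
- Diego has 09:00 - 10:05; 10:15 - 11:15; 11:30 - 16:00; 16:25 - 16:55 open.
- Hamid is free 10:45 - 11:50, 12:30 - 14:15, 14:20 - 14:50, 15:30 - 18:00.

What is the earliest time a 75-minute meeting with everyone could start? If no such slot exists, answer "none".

none

Rina free: 14:05-14:55, 16:15-16:50 (invert busy blocks within the working day).
Noa free: 10:10-11:35, 12:35-14:30, 14:50-15:30.
Chen free: 09:30-10:35, 12:55-14:40, 15:00-16:40, 17:20-18:10.
Diego free: 09:00-10:05, 10:15-11:15, 11:30-16:00, 16:25-16:55.
Hamid free: 10:45-11:50, 12:30-14:15, 14:20-14:50, 15:30-18:00.
Rina ∩ Noa: 14:05-14:30, 14:50-14:55.
Rina ∩ Noa ∩ Chen: 14:05-14:30.
Rina ∩ Noa ∩ Chen ∩ Diego: 14:05-14:30.
Rina ∩ Noa ∩ Chen ∩ Diego ∩ Hamid: 14:05-14:15, 14:20-14:30.
No common window is at least 75 minutes long.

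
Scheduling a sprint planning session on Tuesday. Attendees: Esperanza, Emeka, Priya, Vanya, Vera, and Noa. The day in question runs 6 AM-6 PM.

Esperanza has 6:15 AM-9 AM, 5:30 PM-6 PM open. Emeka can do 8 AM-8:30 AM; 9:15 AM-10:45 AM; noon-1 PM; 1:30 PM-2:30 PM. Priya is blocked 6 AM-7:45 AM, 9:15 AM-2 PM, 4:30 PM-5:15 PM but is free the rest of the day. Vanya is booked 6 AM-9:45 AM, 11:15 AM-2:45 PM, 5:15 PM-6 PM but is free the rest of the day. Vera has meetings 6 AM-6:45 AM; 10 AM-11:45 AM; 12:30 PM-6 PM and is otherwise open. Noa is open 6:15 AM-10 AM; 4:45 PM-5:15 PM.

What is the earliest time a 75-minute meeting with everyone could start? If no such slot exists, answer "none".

none

Esperanza free: 06:15-09:00, 17:30-18:00.
Emeka free: 08:00-08:30, 09:15-10:45, 12:00-13:00, 13:30-14:30.
Priya free: 07:45-09:15, 14:00-16:30, 17:15-18:00 (invert busy blocks within the working day).
Vanya free: 09:45-11:15, 14:45-17:15 (invert busy blocks within the working day).
Vera free: 06:45-10:00, 11:45-12:30 (invert busy blocks within the working day).
Noa free: 06:15-10:00, 16:45-17:15.
Esperanza ∩ Emeka: 08:00-08:30.
Esperanza ∩ Emeka ∩ Priya: 08:00-08:30.
Esperanza ∩ Emeka ∩ Priya ∩ Vanya: ∅.
Esperanza ∩ Emeka ∩ Priya ∩ Vanya ∩ Vera: ∅.
Esperanza ∩ Emeka ∩ Priya ∩ Vanya ∩ Vera ∩ Noa: ∅.
There is no time when everyone is free.
No common window is at least 75 minutes long.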